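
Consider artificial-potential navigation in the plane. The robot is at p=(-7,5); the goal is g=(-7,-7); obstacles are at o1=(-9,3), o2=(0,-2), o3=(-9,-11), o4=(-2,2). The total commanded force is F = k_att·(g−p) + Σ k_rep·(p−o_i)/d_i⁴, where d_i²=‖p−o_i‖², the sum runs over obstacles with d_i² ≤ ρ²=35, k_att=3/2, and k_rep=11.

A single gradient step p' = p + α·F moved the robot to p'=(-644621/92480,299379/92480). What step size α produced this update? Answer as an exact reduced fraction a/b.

F_att = 3/2·(g−p) = 3/2·(0,-12) = (0.0000,-18.0000)
o1: d²=8 ≤ ρ²=35; F_rep = 11·(2,2)/8² = (0.3438,0.3438)
o2: d²=98 > ρ²=35 → inactive
o3: d²=260 > ρ²=35 → inactive
o4: d²=34 ≤ ρ²=35; F_rep = 11·(-5,3)/34² = (-0.0476,0.0285)
F = F_att + ΣF_rep = (0.2962,-17.6277)
Δp = p'−p = (0.0296,-1.7628); α = Δx/Fx = (2739/92480) / (2739/9248) = 1/10
check: Δy/Fy = (-163021/92480) / (-163021/9248) = 1/10 ✓

α = 1/10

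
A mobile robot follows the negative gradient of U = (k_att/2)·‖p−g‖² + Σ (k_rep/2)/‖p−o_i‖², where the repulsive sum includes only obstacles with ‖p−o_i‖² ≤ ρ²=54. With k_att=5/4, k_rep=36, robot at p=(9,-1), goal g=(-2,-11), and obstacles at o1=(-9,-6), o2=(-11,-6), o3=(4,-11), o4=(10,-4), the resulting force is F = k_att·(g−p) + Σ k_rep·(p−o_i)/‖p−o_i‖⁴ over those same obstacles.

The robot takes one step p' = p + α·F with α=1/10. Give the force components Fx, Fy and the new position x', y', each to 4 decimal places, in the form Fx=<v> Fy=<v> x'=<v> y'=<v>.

F_att = 5/4·(g−p) = 5/4·(-11,-10) = (-13.7500,-12.5000)
o1: d²=349 > ρ²=54 → inactive
o2: d²=425 > ρ²=54 → inactive
o3: d²=125 > ρ²=54 → inactive
o4: d²=10 ≤ ρ²=54; F_rep = 36·(-1,3)/10² = (-0.3600,1.0800)
F = F_att + ΣF_rep = (-14.1100,-11.4200)
p' = p + 1/10·F = (7.5890,-2.1420)

Fx=-14.1100 Fy=-11.4200 x'=7.5890 y'=-2.1420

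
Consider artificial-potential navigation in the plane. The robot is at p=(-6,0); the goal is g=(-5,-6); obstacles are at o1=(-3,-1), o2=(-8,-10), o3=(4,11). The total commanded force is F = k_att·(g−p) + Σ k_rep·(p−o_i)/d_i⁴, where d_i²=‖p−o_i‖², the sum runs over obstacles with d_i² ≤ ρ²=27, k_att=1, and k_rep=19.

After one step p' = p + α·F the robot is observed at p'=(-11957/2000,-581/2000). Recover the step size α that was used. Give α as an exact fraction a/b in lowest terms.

α = 1/20

F_att = 1·(g−p) = 1·(1,-6) = (1.0000,-6.0000)
o1: d²=10 ≤ ρ²=27; F_rep = 19·(-3,1)/10² = (-0.5700,0.1900)
o2: d²=104 > ρ²=27 → inactive
o3: d²=221 > ρ²=27 → inactive
F = F_att + ΣF_rep = (0.4300,-5.8100)
Δp = p'−p = (0.0215,-0.2905); α = Δx/Fx = (43/2000) / (43/100) = 1/20
check: Δy/Fy = (-581/2000) / (-581/100) = 1/20 ✓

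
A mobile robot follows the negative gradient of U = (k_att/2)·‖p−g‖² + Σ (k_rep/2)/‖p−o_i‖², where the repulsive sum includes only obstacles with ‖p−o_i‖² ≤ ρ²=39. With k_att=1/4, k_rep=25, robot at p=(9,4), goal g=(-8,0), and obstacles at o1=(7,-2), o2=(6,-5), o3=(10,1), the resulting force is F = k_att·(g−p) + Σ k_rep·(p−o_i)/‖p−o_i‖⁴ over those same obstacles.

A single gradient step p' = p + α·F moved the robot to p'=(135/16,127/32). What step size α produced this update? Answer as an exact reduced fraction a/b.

α = 1/8

F_att = 1/4·(g−p) = 1/4·(-17,-4) = (-4.2500,-1.0000)
o1: d²=40 > ρ²=39 → inactive
o2: d²=90 > ρ²=39 → inactive
o3: d²=10 ≤ ρ²=39; F_rep = 25·(-1,3)/10² = (-0.2500,0.7500)
F = F_att + ΣF_rep = (-4.5000,-0.2500)
Δp = p'−p = (-0.5625,-0.0312); α = Δx/Fx = (-9/16) / (-9/2) = 1/8
check: Δy/Fy = (-1/32) / (-1/4) = 1/8 ✓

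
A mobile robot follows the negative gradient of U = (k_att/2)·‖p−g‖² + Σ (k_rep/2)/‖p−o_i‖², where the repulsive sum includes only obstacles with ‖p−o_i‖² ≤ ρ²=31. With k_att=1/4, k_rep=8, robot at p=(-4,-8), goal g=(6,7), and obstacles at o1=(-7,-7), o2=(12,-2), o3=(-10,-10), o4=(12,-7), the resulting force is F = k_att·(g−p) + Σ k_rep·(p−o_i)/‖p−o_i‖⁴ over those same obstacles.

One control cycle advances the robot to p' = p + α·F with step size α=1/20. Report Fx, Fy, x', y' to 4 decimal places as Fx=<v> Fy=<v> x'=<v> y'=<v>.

Fx=2.7400 Fy=3.6700 x'=-3.8630 y'=-7.8165

F_att = 1/4·(g−p) = 1/4·(10,15) = (2.5000,3.7500)
o1: d²=10 ≤ ρ²=31; F_rep = 8·(3,-1)/10² = (0.2400,-0.0800)
o2: d²=292 > ρ²=31 → inactive
o3: d²=40 > ρ²=31 → inactive
o4: d²=257 > ρ²=31 → inactive
F = F_att + ΣF_rep = (2.7400,3.6700)
p' = p + 1/20·F = (-3.8630,-7.8165)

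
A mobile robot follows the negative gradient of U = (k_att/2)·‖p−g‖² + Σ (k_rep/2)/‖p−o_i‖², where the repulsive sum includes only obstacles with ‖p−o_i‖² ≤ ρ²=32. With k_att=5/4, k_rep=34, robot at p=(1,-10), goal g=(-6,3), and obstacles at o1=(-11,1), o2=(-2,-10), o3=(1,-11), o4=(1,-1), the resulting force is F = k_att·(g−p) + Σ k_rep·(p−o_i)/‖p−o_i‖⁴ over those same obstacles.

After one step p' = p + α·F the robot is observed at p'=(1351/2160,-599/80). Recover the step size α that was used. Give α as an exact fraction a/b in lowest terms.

α = 1/20

F_att = 5/4·(g−p) = 5/4·(-7,13) = (-8.7500,16.2500)
o1: d²=265 > ρ²=32 → inactive
o2: d²=9 ≤ ρ²=32; F_rep = 34·(3,0)/9² = (1.2593,0.0000)
o3: d²=1 ≤ ρ²=32; F_rep = 34·(0,1)/1² = (0.0000,34.0000)
o4: d²=81 > ρ²=32 → inactive
F = F_att + ΣF_rep = (-7.4907,50.2500)
Δp = p'−p = (-0.3745,2.5125); α = Δx/Fx = (-809/2160) / (-809/108) = 1/20
check: Δy/Fy = (201/80) / (201/4) = 1/20 ✓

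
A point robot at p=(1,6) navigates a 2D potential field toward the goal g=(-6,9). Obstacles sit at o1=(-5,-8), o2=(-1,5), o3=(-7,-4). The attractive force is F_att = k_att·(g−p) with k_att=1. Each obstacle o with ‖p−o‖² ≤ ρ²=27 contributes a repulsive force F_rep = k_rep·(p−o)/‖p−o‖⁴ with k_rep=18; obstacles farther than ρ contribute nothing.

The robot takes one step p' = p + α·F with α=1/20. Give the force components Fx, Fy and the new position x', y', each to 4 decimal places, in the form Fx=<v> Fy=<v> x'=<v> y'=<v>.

F_att = 1·(g−p) = 1·(-7,3) = (-7.0000,3.0000)
o1: d²=232 > ρ²=27 → inactive
o2: d²=5 ≤ ρ²=27; F_rep = 18·(2,1)/5² = (1.4400,0.7200)
o3: d²=164 > ρ²=27 → inactive
F = F_att + ΣF_rep = (-5.5600,3.7200)
p' = p + 1/20·F = (0.7220,6.1860)

Fx=-5.5600 Fy=3.7200 x'=0.7220 y'=6.1860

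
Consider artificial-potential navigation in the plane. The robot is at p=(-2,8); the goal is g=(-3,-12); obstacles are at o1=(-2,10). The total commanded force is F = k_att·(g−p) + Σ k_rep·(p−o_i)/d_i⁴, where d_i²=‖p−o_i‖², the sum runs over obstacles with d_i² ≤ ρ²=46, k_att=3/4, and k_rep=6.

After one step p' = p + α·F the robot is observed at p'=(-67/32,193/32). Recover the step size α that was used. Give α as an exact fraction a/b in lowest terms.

F_att = 3/4·(g−p) = 3/4·(-1,-20) = (-0.7500,-15.0000)
o1: d²=4 ≤ ρ²=46; F_rep = 6·(0,-2)/4² = (0.0000,-0.7500)
F = F_att + ΣF_rep = (-0.7500,-15.7500)
Δp = p'−p = (-0.0938,-1.9688); α = Δx/Fx = (-3/32) / (-3/4) = 1/8
check: Δy/Fy = (-63/32) / (-63/4) = 1/8 ✓

α = 1/8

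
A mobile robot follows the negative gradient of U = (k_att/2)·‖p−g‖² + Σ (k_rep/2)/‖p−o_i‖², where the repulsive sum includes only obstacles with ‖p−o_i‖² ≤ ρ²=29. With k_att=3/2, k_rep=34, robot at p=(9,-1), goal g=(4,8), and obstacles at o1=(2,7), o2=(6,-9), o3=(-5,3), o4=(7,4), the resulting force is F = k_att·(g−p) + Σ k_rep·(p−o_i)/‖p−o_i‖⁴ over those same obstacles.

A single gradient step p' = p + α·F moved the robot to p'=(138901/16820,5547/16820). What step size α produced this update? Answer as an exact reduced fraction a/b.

F_att = 3/2·(g−p) = 3/2·(-5,9) = (-7.5000,13.5000)
o1: d²=113 > ρ²=29 → inactive
o2: d²=73 > ρ²=29 → inactive
o3: d²=212 > ρ²=29 → inactive
o4: d²=29 ≤ ρ²=29; F_rep = 34·(2,-5)/29² = (0.0809,-0.2021)
F = F_att + ΣF_rep = (-7.4191,13.2979)
Δp = p'−p = (-0.7419,1.3298); α = Δx/Fx = (-12479/16820) / (-12479/1682) = 1/10
check: Δy/Fy = (22367/16820) / (22367/1682) = 1/10 ✓

α = 1/10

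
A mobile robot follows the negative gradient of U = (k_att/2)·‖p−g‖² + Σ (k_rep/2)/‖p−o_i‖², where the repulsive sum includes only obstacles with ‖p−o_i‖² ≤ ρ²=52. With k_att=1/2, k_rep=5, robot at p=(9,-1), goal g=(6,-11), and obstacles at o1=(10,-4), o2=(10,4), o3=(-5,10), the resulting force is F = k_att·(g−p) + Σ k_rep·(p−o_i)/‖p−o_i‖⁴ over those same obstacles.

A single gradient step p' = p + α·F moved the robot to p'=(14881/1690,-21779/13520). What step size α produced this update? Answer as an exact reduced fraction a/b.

α = 1/8

F_att = 1/2·(g−p) = 1/2·(-3,-10) = (-1.5000,-5.0000)
o1: d²=10 ≤ ρ²=52; F_rep = 5·(-1,3)/10² = (-0.0500,0.1500)
o2: d²=26 ≤ ρ²=52; F_rep = 5·(-1,-5)/26² = (-0.0074,-0.0370)
o3: d²=317 > ρ²=52 → inactive
F = F_att + ΣF_rep = (-1.5574,-4.8870)
Δp = p'−p = (-0.1947,-0.6109); α = Δx/Fx = (-329/1690) / (-1316/845) = 1/8
check: Δy/Fy = (-8259/13520) / (-8259/1690) = 1/8 ✓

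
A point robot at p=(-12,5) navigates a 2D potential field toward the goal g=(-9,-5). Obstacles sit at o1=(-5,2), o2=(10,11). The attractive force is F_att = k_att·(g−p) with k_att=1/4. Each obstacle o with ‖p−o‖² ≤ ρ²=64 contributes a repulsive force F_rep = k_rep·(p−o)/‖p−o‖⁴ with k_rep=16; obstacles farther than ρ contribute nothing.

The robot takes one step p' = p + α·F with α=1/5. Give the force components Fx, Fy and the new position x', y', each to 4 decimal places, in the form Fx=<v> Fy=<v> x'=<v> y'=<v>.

Fx=0.7167 Fy=-2.4857 x'=-11.8567 y'=4.5029

F_att = 1/4·(g−p) = 1/4·(3,-10) = (0.7500,-2.5000)
o1: d²=58 ≤ ρ²=64; F_rep = 16·(-7,3)/58² = (-0.0333,0.0143)
o2: d²=520 > ρ²=64 → inactive
F = F_att + ΣF_rep = (0.7167,-2.4857)
p' = p + 1/5·F = (-11.8567,4.5029)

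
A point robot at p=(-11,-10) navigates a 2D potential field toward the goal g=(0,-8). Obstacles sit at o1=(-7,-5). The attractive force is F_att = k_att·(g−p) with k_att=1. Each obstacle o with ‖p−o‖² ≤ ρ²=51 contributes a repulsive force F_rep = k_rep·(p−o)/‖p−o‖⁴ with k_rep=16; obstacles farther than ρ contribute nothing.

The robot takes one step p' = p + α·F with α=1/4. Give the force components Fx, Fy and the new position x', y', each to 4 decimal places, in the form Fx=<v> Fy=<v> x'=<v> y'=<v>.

Fx=10.9619 Fy=1.9524 x'=-8.2595 y'=-9.5119

F_att = 1·(g−p) = 1·(11,2) = (11.0000,2.0000)
o1: d²=41 ≤ ρ²=51; F_rep = 16·(-4,-5)/41² = (-0.0381,-0.0476)
F = F_att + ΣF_rep = (10.9619,1.9524)
p' = p + 1/4·F = (-8.2595,-9.5119)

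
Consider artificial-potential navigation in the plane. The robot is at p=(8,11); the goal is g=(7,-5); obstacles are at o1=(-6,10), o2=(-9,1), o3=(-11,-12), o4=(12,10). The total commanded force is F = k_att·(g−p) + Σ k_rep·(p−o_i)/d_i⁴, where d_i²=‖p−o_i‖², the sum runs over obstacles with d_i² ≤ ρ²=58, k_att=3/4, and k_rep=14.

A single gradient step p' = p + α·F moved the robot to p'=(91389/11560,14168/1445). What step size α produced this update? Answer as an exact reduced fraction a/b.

α = 1/10

F_att = 3/4·(g−p) = 3/4·(-1,-16) = (-0.7500,-12.0000)
o1: d²=197 > ρ²=58 → inactive
o2: d²=389 > ρ²=58 → inactive
o3: d²=890 > ρ²=58 → inactive
o4: d²=17 ≤ ρ²=58; F_rep = 14·(-4,1)/17² = (-0.1938,0.0484)
F = F_att + ΣF_rep = (-0.9438,-11.9516)
Δp = p'−p = (-0.0944,-1.1952); α = Δx/Fx = (-1091/11560) / (-1091/1156) = 1/10
check: Δy/Fy = (-1727/1445) / (-3454/289) = 1/10 ✓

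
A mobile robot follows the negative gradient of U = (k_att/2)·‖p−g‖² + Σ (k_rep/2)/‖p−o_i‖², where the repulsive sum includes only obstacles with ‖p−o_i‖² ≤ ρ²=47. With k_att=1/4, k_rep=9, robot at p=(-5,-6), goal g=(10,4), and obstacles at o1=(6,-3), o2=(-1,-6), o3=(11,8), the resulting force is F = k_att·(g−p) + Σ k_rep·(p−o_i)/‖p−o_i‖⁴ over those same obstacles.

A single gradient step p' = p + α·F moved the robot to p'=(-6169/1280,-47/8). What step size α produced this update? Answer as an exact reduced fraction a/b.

F_att = 1/4·(g−p) = 1/4·(15,10) = (3.7500,2.5000)
o1: d²=130 > ρ²=47 → inactive
o2: d²=16 ≤ ρ²=47; F_rep = 9·(-4,0)/16² = (-0.1406,0.0000)
o3: d²=452 > ρ²=47 → inactive
F = F_att + ΣF_rep = (3.6094,2.5000)
Δp = p'−p = (0.1805,0.1250); α = Δx/Fx = (231/1280) / (231/64) = 1/20
check: Δy/Fy = (1/8) / (5/2) = 1/20 ✓

α = 1/20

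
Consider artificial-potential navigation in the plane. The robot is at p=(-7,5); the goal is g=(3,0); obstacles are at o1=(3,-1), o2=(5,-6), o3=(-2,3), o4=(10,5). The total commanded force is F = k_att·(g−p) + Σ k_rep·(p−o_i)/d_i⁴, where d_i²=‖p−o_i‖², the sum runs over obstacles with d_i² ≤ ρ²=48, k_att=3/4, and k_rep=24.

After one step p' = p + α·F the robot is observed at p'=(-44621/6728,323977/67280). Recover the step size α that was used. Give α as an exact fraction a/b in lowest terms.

F_att = 3/4·(g−p) = 3/4·(10,-5) = (7.5000,-3.7500)
o1: d²=136 > ρ²=48 → inactive
o2: d²=265 > ρ²=48 → inactive
o3: d²=29 ≤ ρ²=48; F_rep = 24·(-5,2)/29² = (-0.1427,0.0571)
o4: d²=289 > ρ²=48 → inactive
F = F_att + ΣF_rep = (7.3573,-3.6929)
Δp = p'−p = (0.3679,-0.1846); α = Δx/Fx = (2475/6728) / (12375/1682) = 1/20
check: Δy/Fy = (-12423/67280) / (-12423/3364) = 1/20 ✓

α = 1/20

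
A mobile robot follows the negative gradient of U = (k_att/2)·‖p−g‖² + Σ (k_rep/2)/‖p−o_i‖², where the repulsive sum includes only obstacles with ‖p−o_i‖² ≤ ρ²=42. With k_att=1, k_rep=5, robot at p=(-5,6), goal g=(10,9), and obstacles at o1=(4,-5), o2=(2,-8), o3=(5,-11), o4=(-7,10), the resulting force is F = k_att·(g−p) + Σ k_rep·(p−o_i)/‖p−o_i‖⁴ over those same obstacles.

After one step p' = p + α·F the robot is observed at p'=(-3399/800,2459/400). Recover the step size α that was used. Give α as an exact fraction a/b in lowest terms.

α = 1/20

F_att = 1·(g−p) = 1·(15,3) = (15.0000,3.0000)
o1: d²=202 > ρ²=42 → inactive
o2: d²=245 > ρ²=42 → inactive
o3: d²=389 > ρ²=42 → inactive
o4: d²=20 ≤ ρ²=42; F_rep = 5·(2,-4)/20² = (0.0250,-0.0500)
F = F_att + ΣF_rep = (15.0250,2.9500)
Δp = p'−p = (0.7512,0.1475); α = Δx/Fx = (601/800) / (601/40) = 1/20
check: Δy/Fy = (59/400) / (59/20) = 1/20 ✓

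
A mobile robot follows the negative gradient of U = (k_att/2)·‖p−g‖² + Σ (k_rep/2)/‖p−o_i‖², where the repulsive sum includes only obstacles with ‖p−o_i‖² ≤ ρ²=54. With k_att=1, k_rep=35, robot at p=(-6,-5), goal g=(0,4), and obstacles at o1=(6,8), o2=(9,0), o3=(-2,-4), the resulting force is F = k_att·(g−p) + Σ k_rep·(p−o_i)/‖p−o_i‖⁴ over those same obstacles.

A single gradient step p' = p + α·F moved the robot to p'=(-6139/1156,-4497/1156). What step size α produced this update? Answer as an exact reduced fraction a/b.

F_att = 1·(g−p) = 1·(6,9) = (6.0000,9.0000)
o1: d²=313 > ρ²=54 → inactive
o2: d²=250 > ρ²=54 → inactive
o3: d²=17 ≤ ρ²=54; F_rep = 35·(-4,-1)/17² = (-0.4844,-0.1211)
F = F_att + ΣF_rep = (5.5156,8.8789)
Δp = p'−p = (0.6894,1.1099); α = Δx/Fx = (797/1156) / (1594/289) = 1/8
check: Δy/Fy = (1283/1156) / (2566/289) = 1/8 ✓

α = 1/8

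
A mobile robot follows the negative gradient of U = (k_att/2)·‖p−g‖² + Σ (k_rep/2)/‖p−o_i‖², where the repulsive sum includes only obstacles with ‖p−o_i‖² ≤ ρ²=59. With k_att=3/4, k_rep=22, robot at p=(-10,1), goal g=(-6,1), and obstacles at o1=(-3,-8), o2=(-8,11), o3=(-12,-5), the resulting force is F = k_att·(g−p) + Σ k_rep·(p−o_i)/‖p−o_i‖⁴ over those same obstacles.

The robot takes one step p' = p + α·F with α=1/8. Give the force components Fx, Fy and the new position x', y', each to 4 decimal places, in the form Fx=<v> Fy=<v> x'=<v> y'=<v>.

F_att = 3/4·(g−p) = 3/4·(4,0) = (3.0000,0.0000)
o1: d²=130 > ρ²=59 → inactive
o2: d²=104 > ρ²=59 → inactive
o3: d²=40 ≤ ρ²=59; F_rep = 22·(2,6)/40² = (0.0275,0.0825)
F = F_att + ΣF_rep = (3.0275,0.0825)
p' = p + 1/8·F = (-9.6216,1.0103)

Fx=3.0275 Fy=0.0825 x'=-9.6216 y'=1.0103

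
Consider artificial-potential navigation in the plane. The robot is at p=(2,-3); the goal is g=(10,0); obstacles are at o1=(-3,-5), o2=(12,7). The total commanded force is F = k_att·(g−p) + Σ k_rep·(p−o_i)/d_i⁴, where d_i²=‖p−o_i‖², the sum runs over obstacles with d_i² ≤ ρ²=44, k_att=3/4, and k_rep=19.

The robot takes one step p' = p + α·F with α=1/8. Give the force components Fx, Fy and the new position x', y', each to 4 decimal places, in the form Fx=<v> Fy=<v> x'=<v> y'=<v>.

Fx=6.1130 Fy=2.2952 x'=2.7641 y'=-2.7131

F_att = 3/4·(g−p) = 3/4·(8,3) = (6.0000,2.2500)
o1: d²=29 ≤ ρ²=44; F_rep = 19·(5,2)/29² = (0.1130,0.0452)
o2: d²=200 > ρ²=44 → inactive
F = F_att + ΣF_rep = (6.1130,2.2952)
p' = p + 1/8·F = (2.7641,-2.7131)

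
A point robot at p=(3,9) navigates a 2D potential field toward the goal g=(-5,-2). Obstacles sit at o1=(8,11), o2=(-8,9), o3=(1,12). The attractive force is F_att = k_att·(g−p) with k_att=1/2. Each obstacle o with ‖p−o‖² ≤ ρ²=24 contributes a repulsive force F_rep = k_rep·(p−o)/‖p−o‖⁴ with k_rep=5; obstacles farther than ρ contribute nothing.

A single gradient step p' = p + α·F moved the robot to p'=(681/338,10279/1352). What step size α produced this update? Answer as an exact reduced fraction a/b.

F_att = 1/2·(g−p) = 1/2·(-8,-11) = (-4.0000,-5.5000)
o1: d²=29 > ρ²=24 → inactive
o2: d²=121 > ρ²=24 → inactive
o3: d²=13 ≤ ρ²=24; F_rep = 5·(2,-3)/13² = (0.0592,-0.0888)
F = F_att + ΣF_rep = (-3.9408,-5.5888)
Δp = p'−p = (-0.9852,-1.3972); α = Δx/Fx = (-333/338) / (-666/169) = 1/4
check: Δy/Fy = (-1889/1352) / (-1889/338) = 1/4 ✓

α = 1/4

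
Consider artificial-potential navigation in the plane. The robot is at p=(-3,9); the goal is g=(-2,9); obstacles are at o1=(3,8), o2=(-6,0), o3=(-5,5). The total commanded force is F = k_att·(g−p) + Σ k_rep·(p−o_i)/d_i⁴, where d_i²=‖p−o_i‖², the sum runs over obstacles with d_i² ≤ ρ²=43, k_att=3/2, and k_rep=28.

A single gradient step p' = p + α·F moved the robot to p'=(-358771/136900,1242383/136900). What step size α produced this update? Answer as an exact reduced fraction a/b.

α = 1/4

F_att = 3/2·(g−p) = 3/2·(1,0) = (1.5000,0.0000)
o1: d²=37 ≤ ρ²=43; F_rep = 28·(-6,1)/37² = (-0.1227,0.0205)
o2: d²=90 > ρ²=43 → inactive
o3: d²=20 ≤ ρ²=43; F_rep = 28·(2,4)/20² = (0.1400,0.2800)
F = F_att + ΣF_rep = (1.5173,0.3005)
Δp = p'−p = (0.3793,0.0751); α = Δx/Fx = (51929/136900) / (51929/34225) = 1/4
check: Δy/Fy = (10283/136900) / (10283/34225) = 1/4 ✓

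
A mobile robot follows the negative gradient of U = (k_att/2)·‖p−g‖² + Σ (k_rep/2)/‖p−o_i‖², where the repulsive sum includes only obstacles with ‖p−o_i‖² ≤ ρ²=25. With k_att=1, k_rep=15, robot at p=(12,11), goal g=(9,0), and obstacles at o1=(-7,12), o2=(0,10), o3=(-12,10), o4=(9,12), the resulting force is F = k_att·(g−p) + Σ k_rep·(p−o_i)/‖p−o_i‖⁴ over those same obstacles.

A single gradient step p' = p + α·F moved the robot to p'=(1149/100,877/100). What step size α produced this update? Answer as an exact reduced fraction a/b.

α = 1/5

F_att = 1·(g−p) = 1·(-3,-11) = (-3.0000,-11.0000)
o1: d²=362 > ρ²=25 → inactive
o2: d²=145 > ρ²=25 → inactive
o3: d²=577 > ρ²=25 → inactive
o4: d²=10 ≤ ρ²=25; F_rep = 15·(3,-1)/10² = (0.4500,-0.1500)
F = F_att + ΣF_rep = (-2.5500,-11.1500)
Δp = p'−p = (-0.5100,-2.2300); α = Δx/Fx = (-51/100) / (-51/20) = 1/5
check: Δy/Fy = (-223/100) / (-223/20) = 1/5 ✓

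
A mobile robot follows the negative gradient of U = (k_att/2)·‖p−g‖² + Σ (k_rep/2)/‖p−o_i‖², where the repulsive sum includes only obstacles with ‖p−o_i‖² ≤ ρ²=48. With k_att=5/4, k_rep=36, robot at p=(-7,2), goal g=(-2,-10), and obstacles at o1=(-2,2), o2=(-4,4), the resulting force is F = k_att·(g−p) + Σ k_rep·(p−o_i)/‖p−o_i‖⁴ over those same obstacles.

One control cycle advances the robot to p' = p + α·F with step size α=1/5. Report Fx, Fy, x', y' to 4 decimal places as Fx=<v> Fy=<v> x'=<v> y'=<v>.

F_att = 5/4·(g−p) = 5/4·(5,-12) = (6.2500,-15.0000)
o1: d²=25 ≤ ρ²=48; F_rep = 36·(-5,0)/25² = (-0.2880,0.0000)
o2: d²=13 ≤ ρ²=48; F_rep = 36·(-3,-2)/13² = (-0.6391,-0.4260)
F = F_att + ΣF_rep = (5.3229,-15.4260)
p' = p + 1/5·F = (-5.9354,-1.0852)

Fx=5.3229 Fy=-15.4260 x'=-5.9354 y'=-1.0852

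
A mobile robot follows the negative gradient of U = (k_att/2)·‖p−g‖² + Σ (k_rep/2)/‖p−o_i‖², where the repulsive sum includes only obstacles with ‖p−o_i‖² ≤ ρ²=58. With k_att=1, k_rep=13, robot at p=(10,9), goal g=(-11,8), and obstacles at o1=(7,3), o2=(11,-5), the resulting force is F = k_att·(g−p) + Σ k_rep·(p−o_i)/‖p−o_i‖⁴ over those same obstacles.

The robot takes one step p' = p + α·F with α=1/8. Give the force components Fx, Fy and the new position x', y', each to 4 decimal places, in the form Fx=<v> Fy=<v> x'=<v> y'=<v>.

Fx=-20.9807 Fy=-0.9615 x'=7.3774 y'=8.8798

F_att = 1·(g−p) = 1·(-21,-1) = (-21.0000,-1.0000)
o1: d²=45 ≤ ρ²=58; F_rep = 13·(3,6)/45² = (0.0193,0.0385)
o2: d²=197 > ρ²=58 → inactive
F = F_att + ΣF_rep = (-20.9807,-0.9615)
p' = p + 1/8·F = (7.3774,8.8798)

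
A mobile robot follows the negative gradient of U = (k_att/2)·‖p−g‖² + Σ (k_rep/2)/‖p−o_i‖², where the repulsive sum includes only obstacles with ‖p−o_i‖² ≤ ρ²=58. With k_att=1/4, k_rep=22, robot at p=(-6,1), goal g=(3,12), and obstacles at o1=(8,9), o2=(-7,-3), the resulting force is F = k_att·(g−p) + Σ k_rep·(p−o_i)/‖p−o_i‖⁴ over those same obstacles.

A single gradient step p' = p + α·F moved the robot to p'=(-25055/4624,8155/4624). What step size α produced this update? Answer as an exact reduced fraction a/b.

α = 1/4

F_att = 1/4·(g−p) = 1/4·(9,11) = (2.2500,2.7500)
o1: d²=260 > ρ²=58 → inactive
o2: d²=17 ≤ ρ²=58; F_rep = 22·(1,4)/17² = (0.0761,0.3045)
F = F_att + ΣF_rep = (2.3261,3.0545)
Δp = p'−p = (0.5815,0.7636); α = Δx/Fx = (2689/4624) / (2689/1156) = 1/4
check: Δy/Fy = (3531/4624) / (3531/1156) = 1/4 ✓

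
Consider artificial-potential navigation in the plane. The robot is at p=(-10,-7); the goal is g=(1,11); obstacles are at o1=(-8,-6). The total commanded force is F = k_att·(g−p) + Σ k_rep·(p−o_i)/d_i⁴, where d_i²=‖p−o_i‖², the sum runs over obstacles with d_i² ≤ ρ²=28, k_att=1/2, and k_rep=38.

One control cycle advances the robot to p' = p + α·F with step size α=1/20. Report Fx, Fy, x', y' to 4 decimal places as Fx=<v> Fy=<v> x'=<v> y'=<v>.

F_att = 1/2·(g−p) = 1/2·(11,18) = (5.5000,9.0000)
o1: d²=5 ≤ ρ²=28; F_rep = 38·(-2,-1)/5² = (-3.0400,-1.5200)
F = F_att + ΣF_rep = (2.4600,7.4800)
p' = p + 1/20·F = (-9.8770,-6.6260)

Fx=2.4600 Fy=7.4800 x'=-9.8770 y'=-6.6260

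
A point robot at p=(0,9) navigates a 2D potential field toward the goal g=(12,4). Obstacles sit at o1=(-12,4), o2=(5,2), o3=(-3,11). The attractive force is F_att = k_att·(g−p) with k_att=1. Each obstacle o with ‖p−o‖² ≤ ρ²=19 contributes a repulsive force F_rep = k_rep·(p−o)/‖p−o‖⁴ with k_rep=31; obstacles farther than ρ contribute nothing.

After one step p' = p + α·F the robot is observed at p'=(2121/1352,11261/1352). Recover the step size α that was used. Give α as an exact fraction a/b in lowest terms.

F_att = 1·(g−p) = 1·(12,-5) = (12.0000,-5.0000)
o1: d²=169 > ρ²=19 → inactive
o2: d²=74 > ρ²=19 → inactive
o3: d²=13 ≤ ρ²=19; F_rep = 31·(3,-2)/13² = (0.5503,-0.3669)
F = F_att + ΣF_rep = (12.5503,-5.3669)
Δp = p'−p = (1.5688,-0.6709); α = Δx/Fx = (2121/1352) / (2121/169) = 1/8
check: Δy/Fy = (-907/1352) / (-907/169) = 1/8 ✓

α = 1/8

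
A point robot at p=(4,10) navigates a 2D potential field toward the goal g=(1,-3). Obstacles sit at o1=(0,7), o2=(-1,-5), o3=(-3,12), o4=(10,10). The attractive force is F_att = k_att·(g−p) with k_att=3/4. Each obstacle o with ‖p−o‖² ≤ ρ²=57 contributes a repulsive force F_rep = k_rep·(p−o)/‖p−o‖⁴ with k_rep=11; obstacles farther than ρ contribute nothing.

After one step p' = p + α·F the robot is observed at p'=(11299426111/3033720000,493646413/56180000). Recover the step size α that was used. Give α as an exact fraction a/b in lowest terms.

F_att = 3/4·(g−p) = 3/4·(-3,-13) = (-2.2500,-9.7500)
o1: d²=25 ≤ ρ²=57; F_rep = 11·(4,3)/25² = (0.0704,0.0528)
o2: d²=250 > ρ²=57 → inactive
o3: d²=53 ≤ ρ²=57; F_rep = 11·(7,-2)/53² = (0.0274,-0.0078)
o4: d²=36 ≤ ρ²=57; F_rep = 11·(-6,0)/36² = (-0.0509,0.0000)
F = F_att + ΣF_rep = (-2.2031,-9.7050)
Δp = p'−p = (-0.2754,-1.2131); α = Δx/Fx = (-835453889/3033720000) / (-835453889/379215000) = 1/8
check: Δy/Fy = (-68153587/56180000) / (-68153587/7022500) = 1/8 ✓

α = 1/8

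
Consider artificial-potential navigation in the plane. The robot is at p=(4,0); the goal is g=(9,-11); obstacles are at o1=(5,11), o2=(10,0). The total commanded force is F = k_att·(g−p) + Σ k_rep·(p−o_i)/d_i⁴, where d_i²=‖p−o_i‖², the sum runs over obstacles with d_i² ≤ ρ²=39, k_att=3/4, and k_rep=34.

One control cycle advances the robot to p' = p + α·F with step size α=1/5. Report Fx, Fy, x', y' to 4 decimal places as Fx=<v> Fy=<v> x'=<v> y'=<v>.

F_att = 3/4·(g−p) = 3/4·(5,-11) = (3.7500,-8.2500)
o1: d²=122 > ρ²=39 → inactive
o2: d²=36 ≤ ρ²=39; F_rep = 34·(-6,0)/36² = (-0.1574,0.0000)
F = F_att + ΣF_rep = (3.5926,-8.2500)
p' = p + 1/5·F = (4.7185,-1.6500)

Fx=3.5926 Fy=-8.2500 x'=4.7185 y'=-1.6500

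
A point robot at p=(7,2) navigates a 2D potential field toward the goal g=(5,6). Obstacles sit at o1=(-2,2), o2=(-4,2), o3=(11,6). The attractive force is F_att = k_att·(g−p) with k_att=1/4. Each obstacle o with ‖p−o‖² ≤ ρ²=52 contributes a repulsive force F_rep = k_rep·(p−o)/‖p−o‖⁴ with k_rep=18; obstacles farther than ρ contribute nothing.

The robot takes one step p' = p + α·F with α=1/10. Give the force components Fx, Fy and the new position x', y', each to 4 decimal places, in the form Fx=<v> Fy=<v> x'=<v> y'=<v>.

Fx=-0.5703 Fy=0.9297 x'=6.9430 y'=2.0930

F_att = 1/4·(g−p) = 1/4·(-2,4) = (-0.5000,1.0000)
o1: d²=81 > ρ²=52 → inactive
o2: d²=121 > ρ²=52 → inactive
o3: d²=32 ≤ ρ²=52; F_rep = 18·(-4,-4)/32² = (-0.0703,-0.0703)
F = F_att + ΣF_rep = (-0.5703,0.9297)
p' = p + 1/10·F = (6.9430,2.0930)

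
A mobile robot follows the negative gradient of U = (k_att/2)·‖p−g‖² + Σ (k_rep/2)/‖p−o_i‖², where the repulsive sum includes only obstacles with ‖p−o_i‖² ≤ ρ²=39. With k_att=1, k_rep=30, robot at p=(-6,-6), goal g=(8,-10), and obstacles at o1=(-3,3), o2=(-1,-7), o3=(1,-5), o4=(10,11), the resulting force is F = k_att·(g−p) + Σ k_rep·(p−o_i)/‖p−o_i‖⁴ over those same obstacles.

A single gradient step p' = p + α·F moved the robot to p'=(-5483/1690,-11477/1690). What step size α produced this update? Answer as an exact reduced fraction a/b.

α = 1/5

F_att = 1·(g−p) = 1·(14,-4) = (14.0000,-4.0000)
o1: d²=90 > ρ²=39 → inactive
o2: d²=26 ≤ ρ²=39; F_rep = 30·(-5,1)/26² = (-0.2219,0.0444)
o3: d²=50 > ρ²=39 → inactive
o4: d²=545 > ρ²=39 → inactive
F = F_att + ΣF_rep = (13.7781,-3.9556)
Δp = p'−p = (2.7556,-0.7911); α = Δx/Fx = (4657/1690) / (4657/338) = 1/5
check: Δy/Fy = (-1337/1690) / (-1337/338) = 1/5 ✓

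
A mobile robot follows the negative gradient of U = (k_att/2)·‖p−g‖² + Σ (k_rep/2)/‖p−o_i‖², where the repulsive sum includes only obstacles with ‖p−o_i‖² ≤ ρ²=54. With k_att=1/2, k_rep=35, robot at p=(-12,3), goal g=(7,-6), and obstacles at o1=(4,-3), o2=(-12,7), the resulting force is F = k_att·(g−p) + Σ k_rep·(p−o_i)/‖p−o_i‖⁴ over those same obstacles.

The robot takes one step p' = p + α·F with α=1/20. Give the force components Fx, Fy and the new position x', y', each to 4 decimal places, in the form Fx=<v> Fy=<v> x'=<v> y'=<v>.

F_att = 1/2·(g−p) = 1/2·(19,-9) = (9.5000,-4.5000)
o1: d²=292 > ρ²=54 → inactive
o2: d²=16 ≤ ρ²=54; F_rep = 35·(0,-4)/16² = (0.0000,-0.5469)
F = F_att + ΣF_rep = (9.5000,-5.0469)
p' = p + 1/20·F = (-11.5250,2.7477)

Fx=9.5000 Fy=-5.0469 x'=-11.5250 y'=2.7477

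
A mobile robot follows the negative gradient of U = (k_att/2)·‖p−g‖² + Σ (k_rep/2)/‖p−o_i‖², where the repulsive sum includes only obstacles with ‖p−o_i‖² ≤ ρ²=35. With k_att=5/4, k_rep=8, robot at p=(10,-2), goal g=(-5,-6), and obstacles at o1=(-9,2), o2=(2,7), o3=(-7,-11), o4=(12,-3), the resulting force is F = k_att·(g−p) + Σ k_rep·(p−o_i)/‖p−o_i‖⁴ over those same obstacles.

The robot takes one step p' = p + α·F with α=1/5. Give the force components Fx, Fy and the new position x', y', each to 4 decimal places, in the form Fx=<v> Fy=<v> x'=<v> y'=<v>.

Fx=-19.3900 Fy=-4.6800 x'=6.1220 y'=-2.9360

F_att = 5/4·(g−p) = 5/4·(-15,-4) = (-18.7500,-5.0000)
o1: d²=377 > ρ²=35 → inactive
o2: d²=145 > ρ²=35 → inactive
o3: d²=370 > ρ²=35 → inactive
o4: d²=5 ≤ ρ²=35; F_rep = 8·(-2,1)/5² = (-0.6400,0.3200)
F = F_att + ΣF_rep = (-19.3900,-4.6800)
p' = p + 1/5·F = (6.1220,-2.9360)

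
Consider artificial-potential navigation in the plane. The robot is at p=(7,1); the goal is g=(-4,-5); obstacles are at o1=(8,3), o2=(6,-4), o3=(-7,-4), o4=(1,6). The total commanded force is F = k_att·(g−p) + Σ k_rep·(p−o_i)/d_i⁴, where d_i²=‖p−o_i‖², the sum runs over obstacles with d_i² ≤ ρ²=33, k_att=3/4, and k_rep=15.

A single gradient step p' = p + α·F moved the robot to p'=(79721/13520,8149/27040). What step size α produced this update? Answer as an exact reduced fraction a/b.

α = 1/8

F_att = 3/4·(g−p) = 3/4·(-11,-6) = (-8.2500,-4.5000)
o1: d²=5 ≤ ρ²=33; F_rep = 15·(-1,-2)/5² = (-0.6000,-1.2000)
o2: d²=26 ≤ ρ²=33; F_rep = 15·(1,5)/26² = (0.0222,0.1109)
o3: d²=221 > ρ²=33 → inactive
o4: d²=61 > ρ²=33 → inactive
F = F_att + ΣF_rep = (-8.8278,-5.5891)
Δp = p'−p = (-1.1035,-0.6986); α = Δx/Fx = (-14919/13520) / (-14919/1690) = 1/8
check: Δy/Fy = (-18891/27040) / (-18891/3380) = 1/8 ✓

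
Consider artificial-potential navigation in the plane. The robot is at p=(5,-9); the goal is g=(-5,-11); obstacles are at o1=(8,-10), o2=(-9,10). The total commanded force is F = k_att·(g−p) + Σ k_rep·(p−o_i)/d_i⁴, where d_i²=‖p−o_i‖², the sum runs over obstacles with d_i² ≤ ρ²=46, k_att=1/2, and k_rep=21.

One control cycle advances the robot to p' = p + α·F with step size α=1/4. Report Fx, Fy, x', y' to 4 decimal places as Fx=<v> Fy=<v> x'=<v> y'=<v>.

F_att = 1/2·(g−p) = 1/2·(-10,-2) = (-5.0000,-1.0000)
o1: d²=10 ≤ ρ²=46; F_rep = 21·(-3,1)/10² = (-0.6300,0.2100)
o2: d²=557 > ρ²=46 → inactive
F = F_att + ΣF_rep = (-5.6300,-0.7900)
p' = p + 1/4·F = (3.5925,-9.1975)

Fx=-5.6300 Fy=-0.7900 x'=3.5925 y'=-9.1975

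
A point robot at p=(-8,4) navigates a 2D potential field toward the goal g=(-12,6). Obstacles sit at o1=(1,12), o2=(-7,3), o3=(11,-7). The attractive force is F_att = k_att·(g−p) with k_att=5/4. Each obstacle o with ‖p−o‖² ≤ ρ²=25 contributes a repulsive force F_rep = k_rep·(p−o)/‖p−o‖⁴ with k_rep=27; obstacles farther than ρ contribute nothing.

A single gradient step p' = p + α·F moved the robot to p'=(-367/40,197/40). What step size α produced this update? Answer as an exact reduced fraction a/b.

α = 1/10

F_att = 5/4·(g−p) = 5/4·(-4,2) = (-5.0000,2.5000)
o1: d²=145 > ρ²=25 → inactive
o2: d²=2 ≤ ρ²=25; F_rep = 27·(-1,1)/2² = (-6.7500,6.7500)
o3: d²=482 > ρ²=25 → inactive
F = F_att + ΣF_rep = (-11.7500,9.2500)
Δp = p'−p = (-1.1750,0.9250); α = Δx/Fx = (-47/40) / (-47/4) = 1/10
check: Δy/Fy = (37/40) / (37/4) = 1/10 ✓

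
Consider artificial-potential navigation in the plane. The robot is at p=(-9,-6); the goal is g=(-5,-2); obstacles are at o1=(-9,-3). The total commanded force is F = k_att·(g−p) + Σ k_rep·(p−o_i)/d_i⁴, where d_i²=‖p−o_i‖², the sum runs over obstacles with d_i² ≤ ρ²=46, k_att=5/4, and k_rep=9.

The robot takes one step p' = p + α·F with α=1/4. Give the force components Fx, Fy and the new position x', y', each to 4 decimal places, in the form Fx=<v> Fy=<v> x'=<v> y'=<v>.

F_att = 5/4·(g−p) = 5/4·(4,4) = (5.0000,5.0000)
o1: d²=9 ≤ ρ²=46; F_rep = 9·(0,-3)/9² = (0.0000,-0.3333)
F = F_att + ΣF_rep = (5.0000,4.6667)
p' = p + 1/4·F = (-7.7500,-4.8333)

Fx=5.0000 Fy=4.6667 x'=-7.7500 y'=-4.8333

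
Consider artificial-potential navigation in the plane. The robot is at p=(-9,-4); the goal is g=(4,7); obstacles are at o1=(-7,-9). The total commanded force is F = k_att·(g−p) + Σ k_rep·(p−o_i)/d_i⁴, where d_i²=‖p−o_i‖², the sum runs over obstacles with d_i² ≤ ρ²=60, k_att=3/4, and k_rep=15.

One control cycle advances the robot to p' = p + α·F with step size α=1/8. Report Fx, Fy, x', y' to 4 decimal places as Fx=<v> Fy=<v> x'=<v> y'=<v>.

Fx=9.7143 Fy=8.3392 x'=-7.7857 y'=-2.9576

F_att = 3/4·(g−p) = 3/4·(13,11) = (9.7500,8.2500)
o1: d²=29 ≤ ρ²=60; F_rep = 15·(-2,5)/29² = (-0.0357,0.0892)
F = F_att + ΣF_rep = (9.7143,8.3392)
p' = p + 1/8·F = (-7.7857,-2.9576)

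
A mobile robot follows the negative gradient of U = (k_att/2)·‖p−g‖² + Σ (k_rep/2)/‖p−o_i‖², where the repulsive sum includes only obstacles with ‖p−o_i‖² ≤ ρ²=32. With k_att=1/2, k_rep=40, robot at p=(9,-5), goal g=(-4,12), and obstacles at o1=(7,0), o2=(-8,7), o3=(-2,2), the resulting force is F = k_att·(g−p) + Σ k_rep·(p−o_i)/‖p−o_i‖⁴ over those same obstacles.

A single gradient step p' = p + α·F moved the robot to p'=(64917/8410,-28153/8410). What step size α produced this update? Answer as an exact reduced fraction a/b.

F_att = 1/2·(g−p) = 1/2·(-13,17) = (-6.5000,8.5000)
o1: d²=29 ≤ ρ²=32; F_rep = 40·(2,-5)/29² = (0.0951,-0.2378)
o2: d²=433 > ρ²=32 → inactive
o3: d²=170 > ρ²=32 → inactive
F = F_att + ΣF_rep = (-6.4049,8.2622)
Δp = p'−p = (-1.2810,1.6524); α = Δx/Fx = (-10773/8410) / (-10773/1682) = 1/5
check: Δy/Fy = (13897/8410) / (13897/1682) = 1/5 ✓

α = 1/5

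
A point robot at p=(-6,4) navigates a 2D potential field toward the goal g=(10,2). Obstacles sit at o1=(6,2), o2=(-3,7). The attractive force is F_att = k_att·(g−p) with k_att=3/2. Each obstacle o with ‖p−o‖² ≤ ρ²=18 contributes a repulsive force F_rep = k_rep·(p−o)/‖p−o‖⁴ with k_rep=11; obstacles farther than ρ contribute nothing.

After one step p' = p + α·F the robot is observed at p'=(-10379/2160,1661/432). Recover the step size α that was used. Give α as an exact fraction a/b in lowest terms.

α = 1/20

F_att = 3/2·(g−p) = 3/2·(16,-2) = (24.0000,-3.0000)
o1: d²=148 > ρ²=18 → inactive
o2: d²=18 ≤ ρ²=18; F_rep = 11·(-3,-3)/18² = (-0.1019,-0.1019)
F = F_att + ΣF_rep = (23.8981,-3.1019)
Δp = p'−p = (1.1949,-0.1551); α = Δx/Fx = (2581/2160) / (2581/108) = 1/20
check: Δy/Fy = (-67/432) / (-335/108) = 1/20 ✓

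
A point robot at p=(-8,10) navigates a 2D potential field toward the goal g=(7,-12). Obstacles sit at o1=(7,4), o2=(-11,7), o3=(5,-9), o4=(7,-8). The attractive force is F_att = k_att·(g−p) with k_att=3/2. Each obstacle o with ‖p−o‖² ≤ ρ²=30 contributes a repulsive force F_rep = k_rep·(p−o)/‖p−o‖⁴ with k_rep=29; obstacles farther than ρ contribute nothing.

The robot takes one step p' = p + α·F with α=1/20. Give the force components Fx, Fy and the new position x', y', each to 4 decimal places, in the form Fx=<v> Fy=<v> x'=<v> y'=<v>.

Fx=22.7685 Fy=-32.7315 x'=-6.8616 y'=8.3634

F_att = 3/2·(g−p) = 3/2·(15,-22) = (22.5000,-33.0000)
o1: d²=261 > ρ²=30 → inactive
o2: d²=18 ≤ ρ²=30; F_rep = 29·(3,3)/18² = (0.2685,0.2685)
o3: d²=530 > ρ²=30 → inactive
o4: d²=549 > ρ²=30 → inactive
F = F_att + ΣF_rep = (22.7685,-32.7315)
p' = p + 1/20·F = (-6.8616,8.3634)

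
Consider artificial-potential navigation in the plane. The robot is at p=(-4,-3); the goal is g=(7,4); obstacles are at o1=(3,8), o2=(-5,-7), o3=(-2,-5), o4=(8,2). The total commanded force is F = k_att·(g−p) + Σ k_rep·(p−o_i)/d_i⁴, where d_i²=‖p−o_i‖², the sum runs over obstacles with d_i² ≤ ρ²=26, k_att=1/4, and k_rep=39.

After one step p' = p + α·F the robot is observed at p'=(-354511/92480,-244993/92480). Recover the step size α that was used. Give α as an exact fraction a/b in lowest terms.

F_att = 1/4·(g−p) = 1/4·(11,7) = (2.7500,1.7500)
o1: d²=170 > ρ²=26 → inactive
o2: d²=17 ≤ ρ²=26; F_rep = 39·(1,4)/17² = (0.1349,0.5398)
o3: d²=8 ≤ ρ²=26; F_rep = 39·(-2,2)/8² = (-1.2188,1.2188)
o4: d²=169 > ρ²=26 → inactive
F = F_att + ΣF_rep = (1.6662,3.5085)
Δp = p'−p = (0.1666,0.3509); α = Δx/Fx = (15409/92480) / (15409/9248) = 1/10
check: Δy/Fy = (32447/92480) / (32447/9248) = 1/10 ✓

α = 1/10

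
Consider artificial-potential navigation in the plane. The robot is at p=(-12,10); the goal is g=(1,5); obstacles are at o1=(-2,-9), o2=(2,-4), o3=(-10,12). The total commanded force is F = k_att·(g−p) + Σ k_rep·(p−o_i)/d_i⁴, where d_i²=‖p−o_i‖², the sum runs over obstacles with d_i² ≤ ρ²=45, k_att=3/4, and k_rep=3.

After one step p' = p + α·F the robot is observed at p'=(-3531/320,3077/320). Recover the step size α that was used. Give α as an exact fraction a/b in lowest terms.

F_att = 3/4·(g−p) = 3/4·(13,-5) = (9.7500,-3.7500)
o1: d²=461 > ρ²=45 → inactive
o2: d²=392 > ρ²=45 → inactive
o3: d²=8 ≤ ρ²=45; F_rep = 3·(-2,-2)/8² = (-0.0938,-0.0938)
F = F_att + ΣF_rep = (9.6562,-3.8438)
Δp = p'−p = (0.9656,-0.3844); α = Δx/Fx = (309/320) / (309/32) = 1/10
check: Δy/Fy = (-123/320) / (-123/32) = 1/10 ✓

α = 1/10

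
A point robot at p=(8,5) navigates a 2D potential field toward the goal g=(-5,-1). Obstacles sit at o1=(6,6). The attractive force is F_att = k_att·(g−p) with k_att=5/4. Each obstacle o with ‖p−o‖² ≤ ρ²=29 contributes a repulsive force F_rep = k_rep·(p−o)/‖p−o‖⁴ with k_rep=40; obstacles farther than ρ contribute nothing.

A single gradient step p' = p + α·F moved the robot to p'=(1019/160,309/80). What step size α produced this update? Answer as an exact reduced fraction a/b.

α = 1/8

F_att = 5/4·(g−p) = 5/4·(-13,-6) = (-16.2500,-7.5000)
o1: d²=5 ≤ ρ²=29; F_rep = 40·(2,-1)/5² = (3.2000,-1.6000)
F = F_att + ΣF_rep = (-13.0500,-9.1000)
Δp = p'−p = (-1.6313,-1.1375); α = Δx/Fx = (-261/160) / (-261/20) = 1/8
check: Δy/Fy = (-91/80) / (-91/10) = 1/8 ✓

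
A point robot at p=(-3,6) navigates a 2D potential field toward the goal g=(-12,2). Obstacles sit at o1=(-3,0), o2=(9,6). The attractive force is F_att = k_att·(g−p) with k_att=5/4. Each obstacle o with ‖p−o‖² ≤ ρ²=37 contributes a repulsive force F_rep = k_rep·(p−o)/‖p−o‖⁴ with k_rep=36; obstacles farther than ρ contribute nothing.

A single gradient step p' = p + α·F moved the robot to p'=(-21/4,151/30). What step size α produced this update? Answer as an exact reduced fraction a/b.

α = 1/5

F_att = 5/4·(g−p) = 5/4·(-9,-4) = (-11.2500,-5.0000)
o1: d²=36 ≤ ρ²=37; F_rep = 36·(0,6)/36² = (0.0000,0.1667)
o2: d²=144 > ρ²=37 → inactive
F = F_att + ΣF_rep = (-11.2500,-4.8333)
Δp = p'−p = (-2.2500,-0.9667); α = Δx/Fx = (-9/4) / (-45/4) = 1/5
check: Δy/Fy = (-29/30) / (-29/6) = 1/5 ✓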